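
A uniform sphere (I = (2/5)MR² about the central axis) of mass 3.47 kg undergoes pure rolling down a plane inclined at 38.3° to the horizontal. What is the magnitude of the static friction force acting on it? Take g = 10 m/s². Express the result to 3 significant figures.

f ≈ 6.14 N

With I = (2/5)MR², the ratio k = I/(MR²) is 0.4.
Translational: Mg sinθ − f = Ma. Rotational about the CM: fR = Iα = kMRa, so f = kMa.
Combining, a = g sinθ/(1+k) and f = kMa = kMg sinθ/(1+k).
f = 0.4 × 3.47 × 10 × sin38.3° / 1.4 ≈ 6.14 N.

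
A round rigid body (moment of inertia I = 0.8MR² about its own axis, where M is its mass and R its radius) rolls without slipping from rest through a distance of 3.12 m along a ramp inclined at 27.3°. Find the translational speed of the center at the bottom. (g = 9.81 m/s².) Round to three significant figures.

v ≈ 3.95 m/s

With I = 0.8MR², the ratio k = I/(MR²) is 0.8.
Since it rolls without slipping, ω = v/R and KE = ½Mv² + ½Iω² = ½(1+k)Mv² = (9/10)Mv².
The vertical drop is h = L sinθ = 3.12 × sin27.3° = 1.431 m.
Setting Mgh = (9/10)Mv² gives v = √(2gh/(1+k)) = √(2·9.81·1.431/1.8) ≈ 3.95 m/s.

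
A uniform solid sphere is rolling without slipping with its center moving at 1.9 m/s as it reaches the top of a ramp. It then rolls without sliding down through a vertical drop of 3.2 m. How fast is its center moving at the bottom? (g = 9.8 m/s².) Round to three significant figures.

v ≈ 6.96 m/s

For this body I = (2/5)MR², i.e. k = I/(MR²) = 0.4.
Since it rolls without slipping, ω = v/R and KE = ½Mv² + ½Iω² = ½(1+k)Mv² = (7/10)Mv².
Conserving energy between top and bottom: (7/10)Mv² = (7/10)Mv₀² + Mgh, hence v² = v₀² + 2gh/(1+k).
v = √(1.9² + 2×9.8×3.2/1.4) = √48.41 ≈ 6.96 m/s.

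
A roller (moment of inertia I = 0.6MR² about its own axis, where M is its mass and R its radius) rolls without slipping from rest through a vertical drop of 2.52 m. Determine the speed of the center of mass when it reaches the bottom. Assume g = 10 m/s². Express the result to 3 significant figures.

v ≈ 5.61 m/s

The moment of inertia is 0.6MR², giving k ≡ I/(MR²) = 0.6.
Pure rolling means v = ωR; then KE = ½Mv² + ½I(v/R)² = ½(1+k)Mv² = (4/5)Mv².
Setting Mgh = (4/5)Mv² gives v = √(2gh/(1+k)) = √(2·10·2.52/1.6) ≈ 5.61 m/s.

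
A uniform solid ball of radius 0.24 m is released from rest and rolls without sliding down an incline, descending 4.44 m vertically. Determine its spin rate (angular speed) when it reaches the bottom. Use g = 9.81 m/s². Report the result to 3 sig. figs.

ω ≈ 32.9 rad/s

The moment of inertia is (2/5)MR², giving k ≡ I/(MR²) = 0.4.
Rolling without slipping gives ω = v/R, so the total kinetic energy is ½Mv² + ½Iω² = ½(1+k)Mv² = (7/10)Mv².
Energy conservation Mgh = ½(1+k)Mv² gives v = √(2gh/(1+k)) = √(2 × 9.81 × 4.44 / 1.4) = 7.888 m/s.
The angular speed follows from ω = v/R = 7.888/0.24 ≈ 32.9 rad/s.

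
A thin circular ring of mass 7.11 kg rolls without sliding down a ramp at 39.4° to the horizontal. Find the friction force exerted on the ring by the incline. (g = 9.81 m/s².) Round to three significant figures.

f ≈ 22.1 N

For this body I = MR², i.e. k = I/(MR²) = 1.
Newton's second law down the slope: Mg sinθ − f = Ma. The torque equation fR = Iα (with α = a/R) gives f = kMa.
Combining, a = g sinθ/(1+k) and f = kMa = kMg sinθ/(1+k).
f = 1 × 7.11 × 9.81 × sin39.4° / 2 ≈ 22.1 N.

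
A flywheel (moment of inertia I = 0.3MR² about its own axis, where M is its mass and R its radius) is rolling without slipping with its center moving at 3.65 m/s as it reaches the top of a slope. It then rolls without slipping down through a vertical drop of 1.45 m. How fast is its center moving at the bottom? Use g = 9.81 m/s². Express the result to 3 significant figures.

With I = 0.3MR², the ratio k = I/(MR²) is 0.3.
Pure rolling means v = ωR; then KE = ½Mv² + ½I(v/R)² = ½(1+k)Mv² = (13/20)Mv².
Conserving energy between top and bottom: (13/20)Mv² = (13/20)Mv₀² + Mgh, hence v² = v₀² + 2gh/(1+k).
v = √(3.65² + 2×9.81×1.45/1.3) = √35.21 ≈ 5.93 m/s.

v ≈ 5.93 m/s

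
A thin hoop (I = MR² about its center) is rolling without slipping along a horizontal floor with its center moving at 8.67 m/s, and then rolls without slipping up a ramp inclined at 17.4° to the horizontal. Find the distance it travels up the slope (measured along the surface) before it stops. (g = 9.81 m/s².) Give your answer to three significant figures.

Here I = MR², so the shape factor k = I/(MR²) = 1.
The rolling condition ω = v/R makes the rotational term ½I(v/R)² = ½kMv², so KE_total = ½(1+k)Mv² = Mv².
Setting this equal to Mgh gives the vertical rise h = (1+k)v₀²/(2g) = 2×8.67²/(2×9.81) = 7.662 m.
The distance along the slope is d = h/sinθ = 7.662/sin17.4° ≈ 25.6 m.

d ≈ 25.6 m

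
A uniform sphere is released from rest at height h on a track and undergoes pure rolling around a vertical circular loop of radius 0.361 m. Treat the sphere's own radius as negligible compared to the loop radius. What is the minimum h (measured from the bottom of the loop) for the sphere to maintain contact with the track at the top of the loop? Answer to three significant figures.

h_min ≈ 0.975 m

With I = (2/5)MR², the ratio k = I/(MR²) is 0.4.
At the top of the loop, the minimum-contact condition is Mg = Mv_top²/r, so v_top² = gr.
With ω = v/R, the kinetic energy at speed v is ½(1+k)Mv² = (7/10)Mv².
Energy conservation from release (height h) to the top (height 2r): Mgh = Mg(2r) + (7/10)M·gr.
Thus h_min = 2r + (1+k)r/2 = r(2 + 1.4/2) = 0.361 × 2.7 ≈ 0.975 m.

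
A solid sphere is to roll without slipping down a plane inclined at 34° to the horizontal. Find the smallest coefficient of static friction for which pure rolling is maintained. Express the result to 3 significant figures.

For this body I = (2/5)MR², i.e. k = I/(MR²) = 0.4.
Newton's second law down the slope: Mg sinθ − f = Ma. The torque equation fR = Iα (with α = a/R) gives f = kMa.
These give a = g sinθ/(1+k) and the required friction f = kMg sinθ/(1+k).
With N = Mg cosθ, the no-slip condition f ≤ μN gives μ_min = f/N = k tanθ/(1+k).
μ_min = 0.4 × tan34° / 1.4 ≈ 0.193.

μ_min ≈ 0.193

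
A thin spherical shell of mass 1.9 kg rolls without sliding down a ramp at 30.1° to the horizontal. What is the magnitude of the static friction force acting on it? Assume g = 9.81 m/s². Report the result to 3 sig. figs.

f ≈ 3.74 N

For this body I = (2/3)MR², i.e. k = I/(MR²) = 2/3.
Newton's second law down the slope: Mg sinθ − f = Ma. The torque equation fR = Iα (with α = a/R) gives f = kMa.
Combining, a = g sinθ/(1+k) and f = kMa = kMg sinθ/(1+k).
f = (2/3) × 1.9 × 9.81 × sin30.1° / 1.667 ≈ 3.74 N.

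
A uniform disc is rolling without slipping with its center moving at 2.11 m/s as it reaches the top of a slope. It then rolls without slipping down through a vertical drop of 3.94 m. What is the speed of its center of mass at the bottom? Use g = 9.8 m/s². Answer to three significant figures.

Here I = (1/2)MR², so the shape factor k = I/(MR²) = 0.5.
Pure rolling means v = ωR; then KE = ½Mv² + ½I(v/R)² = ½(1+k)Mv² = (3/4)Mv².
Conserving energy between top and bottom: (3/4)Mv² = (3/4)Mv₀² + Mgh, hence v² = v₀² + 2gh/(1+k).
v = √(2.11² + 2×9.8×3.94/1.5) = √55.93 ≈ 7.48 m/s.

v ≈ 7.48 m/s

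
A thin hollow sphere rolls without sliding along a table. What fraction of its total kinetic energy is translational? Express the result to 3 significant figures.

fraction ≈ 0.600

Here I = (2/3)MR², so the shape factor k = I/(MR²) = 2/3.
With ω = v/R, KE_trans = ½Mv² and KE_rot = ½Iω² = ½kMv², so KE_total = ½(1+k)Mv².
The translational fraction is therefore 1/(1+k) = 1/1.667 ≈ 0.600.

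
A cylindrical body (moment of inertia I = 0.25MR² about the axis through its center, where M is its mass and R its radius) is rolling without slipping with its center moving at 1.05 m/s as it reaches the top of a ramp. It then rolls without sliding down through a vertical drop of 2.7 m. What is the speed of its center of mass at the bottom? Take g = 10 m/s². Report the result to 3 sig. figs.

With I = 0.25MR², the ratio k = I/(MR²) is 0.25.
Pure rolling means v = ωR; then KE = ½Mv² + ½I(v/R)² = ½(1+k)Mv² = (5/8)Mv².
Energy conservation: (5/8)Mv₀² + Mgh = (5/8)Mv², so v² = v₀² + 2gh/(1+k).
v = √(1.05² + 2×10×2.7/1.25) = √44.3 ≈ 6.66 m/s.

v ≈ 6.66 m/s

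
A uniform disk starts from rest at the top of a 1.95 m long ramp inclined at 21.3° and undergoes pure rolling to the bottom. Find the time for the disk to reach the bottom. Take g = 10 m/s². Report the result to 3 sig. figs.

For this body I = (1/2)MR², i.e. k = I/(MR²) = 0.5.
Translational: Mg sinθ − f = Ma. Rotational about the CM: fR = Iα = kMRa, so f = kMa.
Hence a = g sinθ/(1+k) = 10×sin21.3°/1.5 = 2.422 m/s².
Starting from rest, L = ½at², so t = √(2L/a) = √(2×1.95/2.422) ≈ 1.27 s.

t ≈ 1.27 s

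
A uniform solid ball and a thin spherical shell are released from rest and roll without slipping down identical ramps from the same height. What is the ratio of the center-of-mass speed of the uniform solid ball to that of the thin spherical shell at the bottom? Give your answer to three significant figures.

Each satisfies Mgh = ½(1+k)Mv² with k = I/(MR²), so v ∝ 1/√(1+k).
For the uniform solid ball k = 0.4; for the thin spherical shell k = 2/3.
v₁/v₂ = √((1+k₂)/(1+k₁)) = √(1.667/1.4) ≈ 1.09.

v_ratio ≈ 1.09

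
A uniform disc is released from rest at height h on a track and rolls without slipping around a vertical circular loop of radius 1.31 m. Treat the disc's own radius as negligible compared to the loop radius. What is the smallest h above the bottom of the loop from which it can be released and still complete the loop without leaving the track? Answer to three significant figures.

h_min ≈ 3.60 m

The moment of inertia is (1/2)MR², giving k ≡ I/(MR²) = 0.5.
At the top of the loop, the minimum-contact condition is Mg = Mv_top²/r, so v_top² = gr.
With ω = v/R, the kinetic energy at speed v is ½(1+k)Mv² = (3/4)Mv².
Energy conservation from release (height h) to the top (height 2r): Mgh = Mg(2r) + (3/4)M·gr.
Thus h_min = 2r + (1+k)r/2 = r(2 + 1.5/2) = 1.31 × 2.75 ≈ 3.60 m.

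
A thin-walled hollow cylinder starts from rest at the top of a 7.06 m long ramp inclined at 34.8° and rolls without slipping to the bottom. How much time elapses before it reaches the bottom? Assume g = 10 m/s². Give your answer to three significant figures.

t ≈ 2.22 s

For this body I = MR², i.e. k = I/(MR²) = 1.
Translational: Mg sinθ − f = Ma. Rotational about the CM: fR = Iα = kMRa, so f = kMa.
Hence a = g sinθ/(1+k) = 10×sin34.8°/2 = 2.854 m/s².
With constant a from rest, t = √(2L/a) = √(2·7.06/2.854) ≈ 2.22 s.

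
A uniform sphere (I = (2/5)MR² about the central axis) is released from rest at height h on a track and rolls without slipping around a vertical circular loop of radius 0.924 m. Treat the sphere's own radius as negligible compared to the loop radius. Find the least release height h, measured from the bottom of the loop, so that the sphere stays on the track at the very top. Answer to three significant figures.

h_min ≈ 2.49 m

Here I = (2/5)MR², so the shape factor k = I/(MR²) = 0.4.
At the top, contact is just lost when gravity alone supplies the centripetal force: Mg = Mv_top²/r, i.e. v_top² = gr.
With ω = v/R, the kinetic energy at speed v is ½(1+k)Mv² = (7/10)Mv².
Energy conservation from release (height h) to the top (height 2r): Mgh = Mg(2r) + (7/10)M·gr.
Thus h_min = 2r + (1+k)r/2 = r(2 + 1.4/2) = 0.924 × 2.7 ≈ 2.49 m.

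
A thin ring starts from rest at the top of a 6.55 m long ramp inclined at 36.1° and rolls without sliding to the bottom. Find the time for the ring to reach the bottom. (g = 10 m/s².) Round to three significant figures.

For this body I = MR², i.e. k = I/(MR²) = 1.
Along the incline Mg sinθ − f = Ma, and torque about the center fR = Iα = kMR²(a/R) gives f = kMa.
Hence a = g sinθ/(1+k) = 10×sin36.1°/2 = 2.946 m/s².
Starting from rest, L = ½at², so t = √(2L/a) = √(2×6.55/2.946) ≈ 2.11 s.

t ≈ 2.11 s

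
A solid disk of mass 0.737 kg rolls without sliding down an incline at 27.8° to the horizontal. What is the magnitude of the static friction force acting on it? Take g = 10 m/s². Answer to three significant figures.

For this body I = (1/2)MR², i.e. k = I/(MR²) = 0.5.
Along the incline Mg sinθ − f = Ma, and torque about the center fR = Iα = kMR²(a/R) gives f = kMa.
Combining, a = g sinθ/(1+k) and f = kMa = kMg sinθ/(1+k).
f = 0.5 × 0.737 × 10 × sin27.8° / 1.5 ≈ 1.15 N.

f ≈ 1.15 N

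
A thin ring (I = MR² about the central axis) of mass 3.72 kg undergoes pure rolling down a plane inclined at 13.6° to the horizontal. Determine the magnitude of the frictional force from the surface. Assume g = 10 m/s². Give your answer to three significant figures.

Here I = MR², so the shape factor k = I/(MR²) = 1.
Along the incline Mg sinθ − f = Ma, and torque about the center fR = Iα = kMR²(a/R) gives f = kMa.
Combining, a = g sinθ/(1+k) and f = kMa = kMg sinθ/(1+k).
f = 1 × 3.72 × 10 × sin13.6° / 2 ≈ 4.37 N.

f ≈ 4.37 N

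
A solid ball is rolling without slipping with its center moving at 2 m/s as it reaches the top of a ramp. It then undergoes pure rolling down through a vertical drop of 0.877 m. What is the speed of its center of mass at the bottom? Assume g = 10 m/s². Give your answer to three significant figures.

v ≈ 4.07 m/s

For this body I = (2/5)MR², i.e. k = I/(MR²) = 0.4.
Rolling without slipping gives ω = v/R, so the total kinetic energy is ½Mv² + ½Iω² = ½(1+k)Mv² = (7/10)Mv².
Conserving energy between top and bottom: (7/10)Mv² = (7/10)Mv₀² + Mgh, hence v² = v₀² + 2gh/(1+k).
v = √(2² + 2×10×0.877/1.4) = √16.53 ≈ 4.07 m/s.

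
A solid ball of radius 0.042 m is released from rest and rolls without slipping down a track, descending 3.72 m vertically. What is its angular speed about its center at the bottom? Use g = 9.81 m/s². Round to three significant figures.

ω ≈ 172 rad/s

The moment of inertia is (2/5)MR², giving k ≡ I/(MR²) = 0.4.
Since it rolls without slipping, ω = v/R and KE = ½Mv² + ½Iω² = ½(1+k)Mv² = (7/10)Mv².
Energy conservation Mgh = ½(1+k)Mv² gives v = √(2gh/(1+k)) = √(2 × 9.81 × 3.72 / 1.4) = 7.22 m/s.
Then ω = v/R = 7.22 / 0.042 ≈ 172 rad/s.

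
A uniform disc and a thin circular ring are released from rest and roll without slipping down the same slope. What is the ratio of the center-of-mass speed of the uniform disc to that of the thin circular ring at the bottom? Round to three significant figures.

Each satisfies Mgh = ½(1+k)Mv² with k = I/(MR²), so v ∝ 1/√(1+k).
For the uniform disc k = 0.5; for the thin circular ring k = 1.
v₁/v₂ = √((1+k₂)/(1+k₁)) = √(2/1.5) ≈ 1.15.

v_ratio ≈ 1.15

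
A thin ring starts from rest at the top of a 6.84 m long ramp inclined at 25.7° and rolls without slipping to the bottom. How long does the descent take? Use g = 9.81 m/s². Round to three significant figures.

With I = MR², the ratio k = I/(MR²) is 1.
Newton's second law down the slope: Mg sinθ − f = Ma. The torque equation fR = Iα (with α = a/R) gives f = kMa.
Hence a = g sinθ/(1+k) = 9.81×sin25.7°/2 = 2.127 m/s².
Starting from rest, L = ½at², so t = √(2L/a) = √(2×6.84/2.127) ≈ 2.54 s.

t ≈ 2.54 s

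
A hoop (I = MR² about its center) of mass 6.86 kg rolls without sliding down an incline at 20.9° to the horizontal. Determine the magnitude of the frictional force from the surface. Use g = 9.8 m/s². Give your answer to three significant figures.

f ≈ 12.0 N

With I = MR², the ratio k = I/(MR²) is 1.
Translational: Mg sinθ − f = Ma. Rotational about the CM: fR = Iα = kMRa, so f = kMa.
Combining, a = g sinθ/(1+k) and f = kMa = kMg sinθ/(1+k).
f = 1 × 6.86 × 9.8 × sin20.9° / 2 ≈ 12.0 N.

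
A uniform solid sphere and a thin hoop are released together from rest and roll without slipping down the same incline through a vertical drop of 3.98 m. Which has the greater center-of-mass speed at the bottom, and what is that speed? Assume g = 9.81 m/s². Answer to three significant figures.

For rolling without slipping, Mgh = ½(1+k)Mv² where k = I/(MR²), so v = √(2gh/(1+k)).
Uniform solid sphere: k = 0.4, giving v = √(2×9.81×3.98/1.4) = 7.468 m/s.
Thin hoop: k = 1, giving v = √(2×9.81×3.98/2) = 6.249 m/s.
The smaller k wins: the uniform solid sphere, at ≈ 7.47 m/s.

the uniform solid sphere, at v ≈ 7.47 m/s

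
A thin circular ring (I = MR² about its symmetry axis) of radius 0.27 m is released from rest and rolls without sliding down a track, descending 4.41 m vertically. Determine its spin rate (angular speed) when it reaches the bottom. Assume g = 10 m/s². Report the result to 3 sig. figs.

ω ≈ 24.6 rad/s

For this body I = MR², i.e. k = I/(MR²) = 1.
Pure rolling means v = ωR; then KE = ½Mv² + ½I(v/R)² = ½(1+k)Mv² = Mv².
Energy conservation Mgh = ½(1+k)Mv² gives v = √(2gh/(1+k)) = √(2 × 10 × 4.41 / 2) = 6.641 m/s.
The angular speed follows from ω = v/R = 6.641/0.27 ≈ 24.6 rad/s.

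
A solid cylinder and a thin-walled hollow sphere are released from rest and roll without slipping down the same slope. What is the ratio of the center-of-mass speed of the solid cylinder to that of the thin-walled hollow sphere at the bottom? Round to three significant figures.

Each satisfies Mgh = ½(1+k)Mv² with k = I/(MR²), so v ∝ 1/√(1+k).
For the solid cylinder k = 0.5; for the thin-walled hollow sphere k = 2/3.
v₁/v₂ = √((1+k₂)/(1+k₁)) = √(1.667/1.5) ≈ 1.05.

v_ratio ≈ 1.05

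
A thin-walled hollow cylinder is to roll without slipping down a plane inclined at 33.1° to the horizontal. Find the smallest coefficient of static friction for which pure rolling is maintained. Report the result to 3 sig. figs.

μ_min ≈ 0.326

Here I = MR², so the shape factor k = I/(MR²) = 1.
Translational: Mg sinθ − f = Ma. Rotational about the CM: fR = Iα = kMRa, so f = kMa.
These give a = g sinθ/(1+k) and the required friction f = kMg sinθ/(1+k).
With N = Mg cosθ, the no-slip condition f ≤ μN gives μ_min = f/N = k tanθ/(1+k).
μ_min = 1 × tan33.1° / 2 ≈ 0.326.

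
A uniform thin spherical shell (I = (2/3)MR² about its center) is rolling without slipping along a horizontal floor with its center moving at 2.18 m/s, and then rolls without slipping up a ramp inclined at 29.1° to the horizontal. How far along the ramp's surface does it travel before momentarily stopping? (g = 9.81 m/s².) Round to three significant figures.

Here I = (2/3)MR², so the shape factor k = I/(MR²) = 2/3.
Since it rolls without slipping, ω = v/R and KE = ½Mv² + ½Iω² = ½(1+k)Mv² = (5/6)Mv².
Setting this equal to Mgh gives the vertical rise h = (1+k)v₀²/(2g) = 1.667×2.18²/(2×9.81) = 0.4037 m.
Along the incline, d = h/sinθ = 0.4037/sin29.1° ≈ 0.830 m.

d ≈ 0.830 m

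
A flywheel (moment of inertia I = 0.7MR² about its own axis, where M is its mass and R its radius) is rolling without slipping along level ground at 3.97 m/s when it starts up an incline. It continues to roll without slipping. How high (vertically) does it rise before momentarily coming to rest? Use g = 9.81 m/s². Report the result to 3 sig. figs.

h ≈ 1.37 m

With I = 0.7MR², the ratio k = I/(MR²) is 0.7.
Since it rolls without slipping, ω = v/R and KE = ½Mv² + ½Iω² = ½(1+k)Mv² = (17/20)Mv².
At the top the kinetic energy is zero, so (17/20)Mv₀² = Mgh.
Thus h = (1+k)v₀²/(2g) = 1.7 × 3.97² / (2 × 9.81) ≈ 1.37 m.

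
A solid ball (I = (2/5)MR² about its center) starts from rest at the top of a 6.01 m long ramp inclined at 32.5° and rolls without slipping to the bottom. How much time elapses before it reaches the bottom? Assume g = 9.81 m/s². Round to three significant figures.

With I = (2/5)MR², the ratio k = I/(MR²) is 0.4.
Along the incline Mg sinθ − f = Ma, and torque about the center fR = Iα = kMR²(a/R) gives f = kMa.
Hence a = g sinθ/(1+k) = 9.81×sin32.5°/1.4 = 3.765 m/s².
Starting from rest, L = ½at², so t = √(2L/a) = √(2×6.01/3.765) ≈ 1.79 s.

t ≈ 1.79 s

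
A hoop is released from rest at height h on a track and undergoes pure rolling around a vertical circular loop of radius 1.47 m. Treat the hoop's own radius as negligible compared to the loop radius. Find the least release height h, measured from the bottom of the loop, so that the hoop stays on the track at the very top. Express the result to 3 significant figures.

For this body I = MR², i.e. k = I/(MR²) = 1.
At the top, contact is just lost when gravity alone supplies the centripetal force: Mg = Mv_top²/r, i.e. v_top² = gr.
With ω = v/R, the kinetic energy at speed v is ½(1+k)Mv² = Mv².
Energy conservation from release (height h) to the top (height 2r): Mgh = Mg(2r) + M·gr.
Thus h_min = 2r + (1+k)r/2 = r(2 + 2/2) = 1.47 × 3 ≈ 4.41 m.

h_min ≈ 4.41 m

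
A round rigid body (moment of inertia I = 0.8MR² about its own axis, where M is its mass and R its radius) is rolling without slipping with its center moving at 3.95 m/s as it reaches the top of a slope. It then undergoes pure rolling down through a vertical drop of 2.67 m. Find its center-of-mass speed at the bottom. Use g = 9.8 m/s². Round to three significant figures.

Here I = 0.8MR², so the shape factor k = I/(MR²) = 0.8.
Since it rolls without slipping, ω = v/R and KE = ½Mv² + ½Iω² = ½(1+k)Mv² = (9/10)Mv².
Energy conservation: (9/10)Mv₀² + Mgh = (9/10)Mv², so v² = v₀² + 2gh/(1+k).
v = √(3.95² + 2×9.8×2.67/1.8) = √44.68 ≈ 6.68 m/s.

v ≈ 6.68 m/s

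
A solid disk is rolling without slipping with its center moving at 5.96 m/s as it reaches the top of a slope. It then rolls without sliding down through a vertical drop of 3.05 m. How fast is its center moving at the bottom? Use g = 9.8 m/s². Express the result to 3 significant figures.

The moment of inertia is (1/2)MR², giving k ≡ I/(MR²) = 0.5.
The rolling condition ω = v/R makes the rotational term ½I(v/R)² = ½kMv², so KE_total = ½(1+k)Mv² = (3/4)Mv².
Energy conservation: (3/4)Mv₀² + Mgh = (3/4)Mv², so v² = v₀² + 2gh/(1+k).
v = √(5.96² + 2×9.8×3.05/1.5) = √75.37 ≈ 8.68 m/s.

v ≈ 8.68 m/s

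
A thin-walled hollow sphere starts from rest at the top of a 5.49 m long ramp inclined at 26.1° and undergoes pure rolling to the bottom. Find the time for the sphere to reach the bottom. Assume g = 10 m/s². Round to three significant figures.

Here I = (2/3)MR², so the shape factor k = I/(MR²) = 2/3.
Translational: Mg sinθ − f = Ma. Rotational about the CM: fR = Iα = kMRa, so f = kMa.
Hence a = g sinθ/(1+k) = 10×sin26.1°/1.667 = 2.64 m/s².
With constant a from rest, t = √(2L/a) = √(2·5.49/2.64) ≈ 2.04 s.

t ≈ 2.04 s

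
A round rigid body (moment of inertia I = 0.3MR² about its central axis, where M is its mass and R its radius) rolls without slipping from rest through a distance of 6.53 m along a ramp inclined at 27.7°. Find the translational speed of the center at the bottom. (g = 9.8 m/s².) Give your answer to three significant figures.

With I = 0.3MR², the ratio k = I/(MR²) is 0.3.
The rolling condition ω = v/R makes the rotational term ½I(v/R)² = ½kMv², so KE_total = ½(1+k)Mv² = (13/20)Mv².
The vertical drop is h = L sinθ = 6.53 × sin27.7° = 3.035 m.
Setting Mgh = (13/20)Mv² gives v = √(2gh/(1+k)) = √(2·9.8·3.035/1.3) ≈ 6.76 m/s.

v ≈ 6.76 m/s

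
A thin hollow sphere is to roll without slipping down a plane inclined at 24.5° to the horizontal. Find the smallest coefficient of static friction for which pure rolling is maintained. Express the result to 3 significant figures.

μ_min ≈ 0.182

Here I = (2/3)MR², so the shape factor k = I/(MR²) = 2/3.
Translational: Mg sinθ − f = Ma. Rotational about the CM: fR = Iα = kMRa, so f = kMa.
These give a = g sinθ/(1+k) and the required friction f = kMg sinθ/(1+k).
The normal force is N = Mg cosθ, so μ_min = f/N = k tanθ/(1+k).
μ_min = (2/3) × tan24.5° / 1.667 ≈ 0.182.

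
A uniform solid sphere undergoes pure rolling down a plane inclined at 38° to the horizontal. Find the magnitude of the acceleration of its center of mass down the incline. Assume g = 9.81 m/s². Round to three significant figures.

a ≈ 4.31 m/s²

The moment of inertia is (2/5)MR², giving k ≡ I/(MR²) = 0.4.
Translational: Mg sinθ − f = Ma. Rotational about the CM: fR = Iα = kMRa, so f = kMa.
Eliminating f: Mg sinθ = (1+k)Ma, so a = g sinθ/(1+k) = 9.81 × sin38° / 1.4 ≈ 4.31 m/s².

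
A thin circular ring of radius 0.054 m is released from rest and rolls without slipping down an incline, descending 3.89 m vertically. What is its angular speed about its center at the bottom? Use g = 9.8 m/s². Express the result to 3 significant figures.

ω ≈ 114 rad/s

Here I = MR², so the shape factor k = I/(MR²) = 1.
The rolling condition ω = v/R makes the rotational term ½I(v/R)² = ½kMv², so KE_total = ½(1+k)Mv² = Mv².
Energy conservation Mgh = ½(1+k)Mv² gives v = √(2gh/(1+k)) = √(2 × 9.8 × 3.89 / 2) = 6.174 m/s.
Then ω = v/R = 6.174 / 0.054 ≈ 114 rad/s.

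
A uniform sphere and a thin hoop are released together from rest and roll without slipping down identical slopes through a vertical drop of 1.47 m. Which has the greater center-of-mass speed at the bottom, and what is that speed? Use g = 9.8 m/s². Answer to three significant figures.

For rolling without slipping, Mgh = ½(1+k)Mv² where k = I/(MR²), so v = √(2gh/(1+k)).
Uniform sphere: k = 0.4, giving v = √(2×9.8×1.47/1.4) = 4.537 m/s.
Thin hoop: k = 1, giving v = √(2×9.8×1.47/2) = 3.796 m/s.
The smaller k wins: the uniform sphere, at ≈ 4.54 m/s.

the uniform sphere, at v ≈ 4.54 m/s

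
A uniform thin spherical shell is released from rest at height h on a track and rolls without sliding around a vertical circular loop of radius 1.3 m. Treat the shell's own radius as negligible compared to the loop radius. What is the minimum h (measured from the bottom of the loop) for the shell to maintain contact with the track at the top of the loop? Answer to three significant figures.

The moment of inertia is (2/3)MR², giving k ≡ I/(MR²) = 2/3.
At the top, contact is just lost when gravity alone supplies the centripetal force: Mg = Mv_top²/r, i.e. v_top² = gr.
With ω = v/R, the kinetic energy at speed v is ½(1+k)Mv² = (5/6)Mv².
Energy conservation from release (height h) to the top (height 2r): Mgh = Mg(2r) + (5/6)M·gr.
Thus h_min = 2r + (1+k)r/2 = r(2 + 1.667/2) = 1.3 × 2.833 ≈ 3.68 m.

h_min ≈ 3.68 m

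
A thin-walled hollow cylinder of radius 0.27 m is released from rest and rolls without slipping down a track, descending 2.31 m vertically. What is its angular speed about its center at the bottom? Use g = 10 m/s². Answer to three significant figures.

The moment of inertia is MR², giving k ≡ I/(MR²) = 1.
The rolling condition ω = v/R makes the rotational term ½I(v/R)² = ½kMv², so KE_total = ½(1+k)Mv² = Mv².
Energy conservation Mgh = ½(1+k)Mv² gives v = √(2gh/(1+k)) = √(2 × 10 × 2.31 / 2) = 4.806 m/s.
The angular speed follows from ω = v/R = 4.806/0.27 ≈ 17.8 rad/s.

ω ≈ 17.8 rad/s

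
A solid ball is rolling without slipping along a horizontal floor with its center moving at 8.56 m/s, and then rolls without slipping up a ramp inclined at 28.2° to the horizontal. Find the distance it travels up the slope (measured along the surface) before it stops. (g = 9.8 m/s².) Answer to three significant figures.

For this body I = (2/5)MR², i.e. k = I/(MR²) = 0.4.
Rolling without slipping gives ω = v/R, so the total kinetic energy is ½Mv² + ½Iω² = ½(1+k)Mv² = (7/10)Mv².
Setting this equal to Mgh gives the vertical rise h = (1+k)v₀²/(2g) = 1.4×8.56²/(2×9.8) = 5.234 m.
The distance along the slope is d = h/sinθ = 5.234/sin28.2° ≈ 11.1 m.

d ≈ 11.1 m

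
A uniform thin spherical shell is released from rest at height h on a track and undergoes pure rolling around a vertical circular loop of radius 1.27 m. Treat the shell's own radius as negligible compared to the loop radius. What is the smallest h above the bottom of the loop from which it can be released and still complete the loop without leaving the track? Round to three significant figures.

h_min ≈ 3.60 m

The moment of inertia is (2/3)MR², giving k ≡ I/(MR²) = 2/3.
At the top of the loop, the minimum-contact condition is Mg = Mv_top²/r, so v_top² = gr.
With ω = v/R, the kinetic energy at speed v is ½(1+k)Mv² = (5/6)Mv².
Energy conservation from release (height h) to the top (height 2r): Mgh = Mg(2r) + (5/6)M·gr.
Thus h_min = 2r + (1+k)r/2 = r(2 + 1.667/2) = 1.27 × 2.833 ≈ 3.60 m.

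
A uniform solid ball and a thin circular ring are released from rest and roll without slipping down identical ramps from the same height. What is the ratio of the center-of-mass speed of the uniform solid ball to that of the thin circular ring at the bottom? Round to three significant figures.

Each satisfies Mgh = ½(1+k)Mv² with k = I/(MR²), so v ∝ 1/√(1+k).
For the uniform solid ball k = 0.4; for the thin circular ring k = 1.
v₁/v₂ = √((1+k₂)/(1+k₁)) = √(2/1.4) ≈ 1.20.

v_ratio ≈ 1.20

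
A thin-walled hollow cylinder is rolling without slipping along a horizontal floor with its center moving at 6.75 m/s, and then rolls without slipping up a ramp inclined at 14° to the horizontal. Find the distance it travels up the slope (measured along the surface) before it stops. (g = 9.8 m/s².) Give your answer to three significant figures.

d ≈ 19.2 m

Here I = MR², so the shape factor k = I/(MR²) = 1.
Pure rolling means v = ωR; then KE = ½Mv² + ½I(v/R)² = ½(1+k)Mv² = Mv².
Setting this equal to Mgh gives the vertical rise h = (1+k)v₀²/(2g) = 2×6.75²/(2×9.8) = 4.649 m.
Along the incline, d = h/sinθ = 4.649/sin14° ≈ 19.2 m.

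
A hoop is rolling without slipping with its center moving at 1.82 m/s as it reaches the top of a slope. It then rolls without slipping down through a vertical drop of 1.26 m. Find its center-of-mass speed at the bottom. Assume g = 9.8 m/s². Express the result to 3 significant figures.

Here I = MR², so the shape factor k = I/(MR²) = 1.
Since it rolls without slipping, ω = v/R and KE = ½Mv² + ½Iω² = ½(1+k)Mv² = Mv².
Conserving energy between top and bottom: Mv² = Mv₀² + Mgh, hence v² = v₀² + 2gh/(1+k).
v = √(1.82² + 2×9.8×1.26/2) = √15.66 ≈ 3.96 m/s.

v ≈ 3.96 m/s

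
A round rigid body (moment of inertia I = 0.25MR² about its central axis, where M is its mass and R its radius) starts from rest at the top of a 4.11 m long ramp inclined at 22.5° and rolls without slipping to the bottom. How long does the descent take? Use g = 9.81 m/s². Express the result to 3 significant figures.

Here I = 0.25MR², so the shape factor k = I/(MR²) = 0.25.
Newton's second law down the slope: Mg sinθ − f = Ma. The torque equation fR = Iα (with α = a/R) gives f = kMa.
Hence a = g sinθ/(1+k) = 9.81×sin22.5°/1.25 = 3.003 m/s².
With constant a from rest, t = √(2L/a) = √(2·4.11/3.003) ≈ 1.65 s.

t ≈ 1.65 s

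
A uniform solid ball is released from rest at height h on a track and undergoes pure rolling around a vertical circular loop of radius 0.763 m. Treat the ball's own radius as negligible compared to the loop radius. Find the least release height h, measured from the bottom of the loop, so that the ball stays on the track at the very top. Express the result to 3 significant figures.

With I = (2/5)MR², the ratio k = I/(MR²) is 0.4.
At the top, contact is just lost when gravity alone supplies the centripetal force: Mg = Mv_top²/r, i.e. v_top² = gr.
With ω = v/R, the kinetic energy at speed v is ½(1+k)Mv² = (7/10)Mv².
Energy conservation from release (height h) to the top (height 2r): Mgh = Mg(2r) + (7/10)M·gr.
Thus h_min = 2r + (1+k)r/2 = r(2 + 1.4/2) = 0.763 × 2.7 ≈ 2.06 m.

h_min ≈ 2.06 m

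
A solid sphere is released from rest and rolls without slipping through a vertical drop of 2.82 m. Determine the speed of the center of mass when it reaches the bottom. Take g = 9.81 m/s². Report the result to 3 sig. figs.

v ≈ 6.29 m/s

The moment of inertia is (2/5)MR², giving k ≡ I/(MR²) = 0.4.
Since it rolls without slipping, ω = v/R and KE = ½Mv² + ½Iω² = ½(1+k)Mv² = (7/10)Mv².
Energy conservation: Mgh = (7/10)Mv², so v = √(2gh/(1+k)) = √(2 × 9.81 × 2.82 / 1.4) ≈ 6.29 m/s.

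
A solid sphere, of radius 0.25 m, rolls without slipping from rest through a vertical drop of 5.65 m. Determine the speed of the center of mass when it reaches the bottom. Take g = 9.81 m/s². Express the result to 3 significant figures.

The moment of inertia is (2/5)MR², giving k ≡ I/(MR²) = 0.4.
Pure rolling means v = ωR; then KE = ½Mv² + ½I(v/R)² = ½(1+k)Mv² = (7/10)Mv².
Setting Mgh = (7/10)Mv² gives v = √(2gh/(1+k)) = √(2·9.81·5.65/1.4) ≈ 8.90 m/s.

v ≈ 8.90 m/s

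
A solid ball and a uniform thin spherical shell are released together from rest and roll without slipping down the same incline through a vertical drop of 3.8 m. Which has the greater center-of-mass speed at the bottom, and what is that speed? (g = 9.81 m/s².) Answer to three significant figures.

For rolling without slipping, Mgh = ½(1+k)Mv² where k = I/(MR²), so v = √(2gh/(1+k)).
Solid ball: k = 0.4, giving v = √(2×9.81×3.8/1.4) = 7.298 m/s.
Uniform thin spherical shell: k = 2/3, giving v = √(2×9.81×3.8/1.667) = 6.688 m/s.
The smaller k wins: the solid ball, at ≈ 7.30 m/s.

the solid ball, at v ≈ 7.30 m/s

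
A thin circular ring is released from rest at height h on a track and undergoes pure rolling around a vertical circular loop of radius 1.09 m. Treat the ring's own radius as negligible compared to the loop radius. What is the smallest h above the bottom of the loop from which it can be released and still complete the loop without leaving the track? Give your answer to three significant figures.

The moment of inertia is MR², giving k ≡ I/(MR²) = 1.
At the top, contact is just lost when gravity alone supplies the centripetal force: Mg = Mv_top²/r, i.e. v_top² = gr.
With ω = v/R, the kinetic energy at speed v is ½(1+k)Mv² = Mv².
Energy conservation from release (height h) to the top (height 2r): Mgh = Mg(2r) + M·gr.
Thus h_min = 2r + (1+k)r/2 = r(2 + 2/2) = 1.09 × 3 ≈ 3.27 m.

h_min ≈ 3.27 m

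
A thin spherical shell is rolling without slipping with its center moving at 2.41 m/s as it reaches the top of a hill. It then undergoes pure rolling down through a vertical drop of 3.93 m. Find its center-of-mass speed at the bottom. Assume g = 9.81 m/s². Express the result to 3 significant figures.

The moment of inertia is (2/3)MR², giving k ≡ I/(MR²) = 2/3.
Pure rolling means v = ωR; then KE = ½Mv² + ½I(v/R)² = ½(1+k)Mv² = (5/6)Mv².
Conserving energy between top and bottom: (5/6)Mv² = (5/6)Mv₀² + Mgh, hence v² = v₀² + 2gh/(1+k).
v = √(2.41² + 2×9.81×3.93/1.667) = √52.07 ≈ 7.22 m/s.

v ≈ 7.22 m/s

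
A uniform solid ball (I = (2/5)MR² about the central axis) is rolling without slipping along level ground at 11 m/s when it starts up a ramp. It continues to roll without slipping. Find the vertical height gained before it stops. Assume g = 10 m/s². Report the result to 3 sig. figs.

h ≈ 8.47 m

Here I = (2/5)MR², so the shape factor k = I/(MR²) = 0.4.
The rolling condition ω = v/R makes the rotational term ½I(v/R)² = ½kMv², so KE_total = ½(1+k)Mv² = (7/10)Mv².
All of this converts to potential energy at the highest point: (7/10)Mv₀² = Mgh.
Thus h = (1+k)v₀²/(2g) = 1.4 × 11² / (2 × 10) ≈ 8.47 m.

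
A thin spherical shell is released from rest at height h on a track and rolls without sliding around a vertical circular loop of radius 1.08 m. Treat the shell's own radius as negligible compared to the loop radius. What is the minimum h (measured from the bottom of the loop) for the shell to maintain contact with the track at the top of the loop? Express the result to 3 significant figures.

With I = (2/3)MR², the ratio k = I/(MR²) is 2/3.
At the top of the loop, the minimum-contact condition is Mg = Mv_top²/r, so v_top² = gr.
With ω = v/R, the kinetic energy at speed v is ½(1+k)Mv² = (5/6)Mv².
Energy conservation from release (height h) to the top (height 2r): Mgh = Mg(2r) + (5/6)M·gr.
Thus h_min = 2r + (1+k)r/2 = r(2 + 1.667/2) = 1.08 × 2.833 ≈ 3.06 m.

h_min ≈ 3.06 m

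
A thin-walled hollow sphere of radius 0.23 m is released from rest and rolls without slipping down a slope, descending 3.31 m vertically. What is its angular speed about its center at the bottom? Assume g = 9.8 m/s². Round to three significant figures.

ω ≈ 27.1 rad/s

With I = (2/3)MR², the ratio k = I/(MR²) is 2/3.
Pure rolling means v = ωR; then KE = ½Mv² + ½I(v/R)² = ½(1+k)Mv² = (5/6)Mv².
Energy conservation Mgh = ½(1+k)Mv² gives v = √(2gh/(1+k)) = √(2 × 9.8 × 3.31 / 1.667) = 6.239 m/s.
The angular speed follows from ω = v/R = 6.239/0.23 ≈ 27.1 rad/s.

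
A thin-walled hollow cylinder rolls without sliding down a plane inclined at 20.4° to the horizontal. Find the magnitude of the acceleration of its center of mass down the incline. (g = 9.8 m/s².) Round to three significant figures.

a ≈ 1.71 m/s²

The moment of inertia is MR², giving k ≡ I/(MR²) = 1.
Translational: Mg sinθ − f = Ma. Rotational about the CM: fR = Iα = kMRa, so f = kMa.
Eliminating f: Mg sinθ = (1+k)Ma, so a = g sinθ/(1+k) = 9.8 × sin20.4° / 2 ≈ 1.71 m/s².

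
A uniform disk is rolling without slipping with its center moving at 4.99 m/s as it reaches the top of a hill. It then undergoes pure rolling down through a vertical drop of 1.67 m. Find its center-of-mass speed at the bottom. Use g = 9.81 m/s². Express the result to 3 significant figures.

Here I = (1/2)MR², so the shape factor k = I/(MR²) = 0.5.
The rolling condition ω = v/R makes the rotational term ½I(v/R)² = ½kMv², so KE_total = ½(1+k)Mv² = (3/4)Mv².
Conserving energy between top and bottom: (3/4)Mv² = (3/4)Mv₀² + Mgh, hence v² = v₀² + 2gh/(1+k).
v = √(4.99² + 2×9.81×1.67/1.5) = √46.74 ≈ 6.84 m/s.

v ≈ 6.84 m/s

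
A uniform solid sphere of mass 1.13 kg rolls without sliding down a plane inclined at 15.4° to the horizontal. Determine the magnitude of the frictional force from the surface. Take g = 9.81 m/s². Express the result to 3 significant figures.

f ≈ 0.841 N

Here I = (2/5)MR², so the shape factor k = I/(MR²) = 0.4.
Along the incline Mg sinθ − f = Ma, and torque about the center fR = Iα = kMR²(a/R) gives f = kMa.
Combining, a = g sinθ/(1+k) and f = kMa = kMg sinθ/(1+k).
f = 0.4 × 1.13 × 9.81 × sin15.4° / 1.4 ≈ 0.841 N.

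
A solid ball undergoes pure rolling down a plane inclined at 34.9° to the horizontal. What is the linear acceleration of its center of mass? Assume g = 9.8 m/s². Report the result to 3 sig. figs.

a ≈ 4.01 m/s²

For this body I = (2/5)MR², i.e. k = I/(MR²) = 0.4.
Along the incline Mg sinθ − f = Ma, and torque about the center fR = Iα = kMR²(a/R) gives f = kMa.
Eliminating f: Mg sinθ = (1+k)Ma, so a = g sinθ/(1+k) = 9.8 × sin34.9° / 1.4 ≈ 4.01 m/s².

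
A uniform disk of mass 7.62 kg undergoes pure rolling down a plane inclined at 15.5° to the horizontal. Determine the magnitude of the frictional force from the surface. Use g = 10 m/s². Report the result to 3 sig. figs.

For this body I = (1/2)MR², i.e. k = I/(MR²) = 0.5.
Translational: Mg sinθ − f = Ma. Rotational about the CM: fR = Iα = kMRa, so f = kMa.
Combining, a = g sinθ/(1+k) and f = kMa = kMg sinθ/(1+k).
f = 0.5 × 7.62 × 10 × sin15.5° / 1.5 ≈ 6.79 N.

f ≈ 6.79 N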